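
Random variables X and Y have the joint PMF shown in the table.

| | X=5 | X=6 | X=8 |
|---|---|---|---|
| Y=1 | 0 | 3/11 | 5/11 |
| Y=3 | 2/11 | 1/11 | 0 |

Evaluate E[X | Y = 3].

P(Y = 3) = 3/11.
Σ X·P over the event = 5·(2/11) + 6·(1/11) = 16/11.
E[X | Y = 3] = (16/11) / (3/11) = 16/3.

16/3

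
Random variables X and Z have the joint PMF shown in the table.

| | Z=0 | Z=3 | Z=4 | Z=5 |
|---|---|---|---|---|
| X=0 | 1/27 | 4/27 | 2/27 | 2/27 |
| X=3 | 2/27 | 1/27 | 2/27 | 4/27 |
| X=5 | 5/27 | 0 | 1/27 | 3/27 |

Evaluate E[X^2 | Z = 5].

37/3

P(Z = 5) = 1/3.
Σ X^2·P over the event = 0·(2/27) + 9·(4/27) + 25·(3/27) = 37/9.
E[X^2 | Z = 5] = (37/9) / (1/3) = 37/3.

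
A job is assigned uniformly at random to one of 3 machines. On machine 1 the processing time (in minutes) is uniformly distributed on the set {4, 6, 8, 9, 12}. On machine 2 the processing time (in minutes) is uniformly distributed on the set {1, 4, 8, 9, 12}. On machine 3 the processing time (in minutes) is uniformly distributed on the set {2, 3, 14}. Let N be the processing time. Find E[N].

314/45

E[N | machine 1] = (4+6+8+9+12)/5 = 39/5.
E[N | machine 2] = (1+4+8+9+12)/5 = 34/5.
E[N | machine 3] = (2+3+14)/3 = 19/3.
By the law of total expectation,
E[N] = (1/3)·(39/5) + (1/3)·(34/5) + (1/3)·(19/3) = 314/45.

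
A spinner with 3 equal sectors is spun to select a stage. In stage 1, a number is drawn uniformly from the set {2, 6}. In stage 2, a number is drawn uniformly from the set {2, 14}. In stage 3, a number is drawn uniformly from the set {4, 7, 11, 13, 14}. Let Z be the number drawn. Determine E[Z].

E[Z | stage 1] = (2+6)/2 = 4.
E[Z | stage 2] = (2+14)/2 = 8.
E[Z | stage 3] = (4+7+11+13+14)/5 = 49/5.
E[Z] = (1/3)·(4) + (1/3)·(8) + (1/3)·(49/5) = 109/15.

109/15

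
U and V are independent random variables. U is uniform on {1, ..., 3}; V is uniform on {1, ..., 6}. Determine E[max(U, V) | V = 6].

P(V = 6) = 1/6.
Summing max(U,V)·P(x,y) over outcomes with V = 6 gives 1.
E[max(U, V) | V = 6] = (1) / (1/6) = 6.

6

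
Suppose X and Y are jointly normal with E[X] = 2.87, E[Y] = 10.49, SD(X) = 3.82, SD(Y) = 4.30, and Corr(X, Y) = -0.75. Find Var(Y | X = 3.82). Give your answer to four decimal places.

For a bivariate normal, Var(Y | X=x) = σ_Y²(1 − ρ²).
Var(Y | X=3.82) = (4.30)²·(1 − (-0.75)²) = 18.49·0.4375 = 8.0894.

8.0894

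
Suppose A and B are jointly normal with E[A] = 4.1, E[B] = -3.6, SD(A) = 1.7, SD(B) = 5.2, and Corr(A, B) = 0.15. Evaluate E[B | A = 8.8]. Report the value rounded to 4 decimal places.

E[B | A=x] = μ_B + ρ(σ_B/σ_A)(x − μ_A) for jointly normal variables.
E[B | A=8.8] = -3.6 + (0.15)·(5.2/1.7)·(8.8 − (4.1)) = -3.6 + (0.45882)·(4.7) = -1.4435.

-1.4435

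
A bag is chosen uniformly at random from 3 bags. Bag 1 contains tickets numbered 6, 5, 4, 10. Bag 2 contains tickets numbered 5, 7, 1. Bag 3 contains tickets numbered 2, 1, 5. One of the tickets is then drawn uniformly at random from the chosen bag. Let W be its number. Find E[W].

E[W | bag 1] = (6+5+4+10)/4 = 25/4.
E[W | bag 2] = (5+7+1)/3 = 13/3.
E[W | bag 3] = (2+1+5)/3 = 8/3.
E[W] = (1/3)·(25/4) + (1/3)·(13/3) + (1/3)·(8/3) = 53/12.

53/12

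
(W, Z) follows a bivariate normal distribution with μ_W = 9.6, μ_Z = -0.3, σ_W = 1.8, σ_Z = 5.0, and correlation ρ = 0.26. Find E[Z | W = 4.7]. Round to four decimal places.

For a bivariate normal, E[Z | W=x] = μ_Z + ρ·(σ_Z/σ_W)·(x − μ_W).
E[Z | W=4.7] = -0.3 + (0.26)·(5.0/1.8)·(4.7 − (9.6)) = -0.3 + (0.72222)·(-4.9) = -3.8389.

-3.8389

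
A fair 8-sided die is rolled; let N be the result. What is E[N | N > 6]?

15/2

Given N > 6, N is equally likely to be any of {7, 8}.
E[N | N > 6] = (7 + 8) / 2 = 15/2.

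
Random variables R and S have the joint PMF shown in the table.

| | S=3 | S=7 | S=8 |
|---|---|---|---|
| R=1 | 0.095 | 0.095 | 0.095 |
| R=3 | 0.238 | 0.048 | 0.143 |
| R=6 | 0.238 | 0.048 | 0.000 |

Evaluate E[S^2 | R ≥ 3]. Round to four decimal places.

25.3706

P(R ≥ 3) = 0.715.
Σ S^2·P over the event = 9·(0.238) + 49·(0.048) + 64·(0.143) + 9·(0.238) + 49·(0.048) = 18.140.
E[S^2 | R ≥ 3] = (18.140) / (0.715) = 25.3706.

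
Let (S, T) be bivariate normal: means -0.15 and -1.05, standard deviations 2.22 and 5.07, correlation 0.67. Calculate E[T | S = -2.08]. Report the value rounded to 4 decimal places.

-4.0032

For a bivariate normal, E[T | S=x] = μ_T + ρ·(σ_T/σ_S)·(x − μ_S).
E[T | S=-2.08] = -1.05 + (0.67)·(5.07/2.22)·(-2.08 − (-0.15)) = -1.05 + (1.53014)·(-1.93) = -4.0032.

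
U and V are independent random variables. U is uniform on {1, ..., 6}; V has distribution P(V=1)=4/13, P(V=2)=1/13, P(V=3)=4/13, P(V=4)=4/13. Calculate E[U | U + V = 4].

2

P(U + V = 4) = 3/26.
Summing U·P(x,y) over outcomes with U + V = 4 gives 3/13.
E[U | U + V = 4] = (3/13) / (3/26) = 2.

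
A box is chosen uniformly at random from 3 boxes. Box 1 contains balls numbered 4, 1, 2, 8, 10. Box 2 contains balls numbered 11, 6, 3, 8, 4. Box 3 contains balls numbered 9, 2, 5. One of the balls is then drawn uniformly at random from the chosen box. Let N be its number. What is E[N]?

251/45

E[N | box 1] = (4+1+2+8+10)/5 = 5.
E[N | box 2] = (11+6+3+8+4)/5 = 32/5.
E[N | box 3] = (9+2+5)/3 = 16/3.
By the law of total expectation,
E[N] = (1/3)·(5) + (1/3)·(32/5) + (1/3)·(16/3) = 251/45.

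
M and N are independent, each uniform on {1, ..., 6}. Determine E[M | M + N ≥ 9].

Outcomes with M + N ≥ 9: (3,6), (4,5), (4,6), (5,4), (5,5), (5,6), (6,3), (6,4), (6,5), (6,6), each with probability 1/36.
E[M | M + N ≥ 9] = (3 + 4 + 4 + 5 + 5 + 5 + 6 + 6 + 6 + 6) / 10 = 5.

5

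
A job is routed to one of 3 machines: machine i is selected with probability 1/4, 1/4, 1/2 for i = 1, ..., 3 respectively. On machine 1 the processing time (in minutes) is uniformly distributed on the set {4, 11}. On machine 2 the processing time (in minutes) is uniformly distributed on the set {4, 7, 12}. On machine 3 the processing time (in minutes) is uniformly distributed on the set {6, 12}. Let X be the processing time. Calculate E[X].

E[X | machine 1] = (4+11)/2 = 15/2.
E[X | machine 2] = (4+7+12)/3 = 23/3.
E[X | machine 3] = (6+12)/2 = 9.
By the law of total expectation,
E[X] = (1/4)·(15/2) + (1/4)·(23/3) + (1/2)·(9) = 199/24.

199/24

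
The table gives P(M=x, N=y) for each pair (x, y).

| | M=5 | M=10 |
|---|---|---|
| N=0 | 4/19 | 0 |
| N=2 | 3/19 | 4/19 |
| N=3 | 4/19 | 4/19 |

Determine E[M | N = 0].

P(N = 0) = 4/19.
Σ M·P over the event = 5·(4/19) = 20/19.
E[M | N = 0] = (20/19) / (4/19) = 5.

5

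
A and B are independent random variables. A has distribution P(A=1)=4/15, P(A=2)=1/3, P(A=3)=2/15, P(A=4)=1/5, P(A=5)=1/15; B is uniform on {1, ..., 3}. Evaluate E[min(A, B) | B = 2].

P(B = 2) = 1/3.
Summing min(A,B)·P(x,y) over outcomes with B = 2 gives 26/45.
E[min(A, B) | B = 2] = (26/45) / (1/3) = 26/15.

26/15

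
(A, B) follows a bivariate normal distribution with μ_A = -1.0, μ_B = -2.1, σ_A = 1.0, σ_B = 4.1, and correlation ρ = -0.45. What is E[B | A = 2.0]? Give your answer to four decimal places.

-7.6350

For a bivariate normal, E[B | A=x] = μ_B + ρ·(σ_B/σ_A)·(x − μ_A).
E[B | A=2.0] = -2.1 + (-0.45)·(4.1/1.0)·(2.0 − (-1.0)) = -2.1 + (-1.845)·(3) = -7.6350.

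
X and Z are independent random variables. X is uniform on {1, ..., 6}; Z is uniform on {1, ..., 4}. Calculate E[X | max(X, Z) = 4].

Outcomes with max(X, Z) = 4: (1,4), (2,4), (3,4), (4,1), (4,2), (4,3), (4,4), each with probability 1/24.
E[X | max(X, Z) = 4] = (1 + 2 + 3 + 4 + 4 + 4 + 4) / 7 = 22/7.

22/7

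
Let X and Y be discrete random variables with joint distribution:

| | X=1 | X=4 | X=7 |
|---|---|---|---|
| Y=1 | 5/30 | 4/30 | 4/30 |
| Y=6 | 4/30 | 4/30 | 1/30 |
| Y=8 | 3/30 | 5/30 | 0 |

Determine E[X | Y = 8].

23/8

P(Y = 8) = 4/15.
Summing X·P(X=x,Y=y) over the conditioning event gives 23/30.
E[X | Y = 8] = (23/30) / (4/15) = 23/8.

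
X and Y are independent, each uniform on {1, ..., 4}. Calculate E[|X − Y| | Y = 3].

Outcomes with Y = 3: (1,3), (2,3), (3,3), (4,3), each with probability 1/16.
E[|X − Y| | Y = 3] = (2 + 1 + 0 + 1) / 4 = 1.

1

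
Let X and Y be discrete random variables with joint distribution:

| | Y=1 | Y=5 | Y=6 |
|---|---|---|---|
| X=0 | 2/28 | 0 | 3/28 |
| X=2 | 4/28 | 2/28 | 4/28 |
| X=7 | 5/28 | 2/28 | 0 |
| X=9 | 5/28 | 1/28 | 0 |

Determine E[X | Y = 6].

8/7

P(Y = 6) = 1/4.
Σ X·P over the event = 0·(3/28) + 2·(4/28) = 2/7.
E[X | Y = 6] = (2/7) / (1/4) = 8/7.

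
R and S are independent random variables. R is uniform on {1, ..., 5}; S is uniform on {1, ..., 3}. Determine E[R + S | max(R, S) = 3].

24/5

Outcomes with max(R, S) = 3: (1,3), (2,3), (3,1), (3,2), (3,3), each with probability 1/15.
E[R + S | max(R, S) = 3] = (4 + 5 + 4 + 5 + 6) / 5 = 24/5.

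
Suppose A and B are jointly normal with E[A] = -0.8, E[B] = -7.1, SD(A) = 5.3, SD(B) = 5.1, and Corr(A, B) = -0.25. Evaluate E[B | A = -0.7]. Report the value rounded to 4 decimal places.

-7.1241

E[B | A=x] = μ_B + ρ(σ_B/σ_A)(x − μ_A) for jointly normal variables.
E[B | A=-0.7] = -7.1 + (-0.25)·(5.1/5.3)·(-0.7 − (-0.8)) = -7.1 + (-0.24057)·(0.1) = -7.1241.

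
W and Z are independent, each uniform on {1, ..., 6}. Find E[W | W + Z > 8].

5

Outcomes with W + Z > 8: (3,6), (4,5), (4,6), (5,4), (5,5), (5,6), (6,3), (6,4), (6,5), (6,6), each with probability 1/36.
E[W | W + Z > 8] = (3 + 4 + 4 + 5 + 5 + 5 + 6 + 6 + 6 + 6) / 10 = 5.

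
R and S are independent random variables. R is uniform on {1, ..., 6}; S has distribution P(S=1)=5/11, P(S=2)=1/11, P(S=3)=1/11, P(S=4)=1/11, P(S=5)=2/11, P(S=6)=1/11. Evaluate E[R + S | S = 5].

P(S = 5) = 2/11.
Summing (R+S)·P(x,y) over outcomes with S = 5 gives 17/11.
E[R + S | S = 5] = (17/11) / (2/11) = 17/2.

17/2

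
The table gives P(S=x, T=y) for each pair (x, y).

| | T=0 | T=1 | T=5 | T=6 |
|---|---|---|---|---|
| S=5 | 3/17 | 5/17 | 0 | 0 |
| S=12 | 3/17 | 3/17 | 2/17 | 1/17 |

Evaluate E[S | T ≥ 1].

97/11

P(T ≥ 1) = 11/17.
Σ S·P over the event = 5·(5/17) + 12·(3/17) + 12·(2/17) + 12·(1/17) = 97/17.
E[S | T ≥ 1] = (97/17) / (11/17) = 97/11.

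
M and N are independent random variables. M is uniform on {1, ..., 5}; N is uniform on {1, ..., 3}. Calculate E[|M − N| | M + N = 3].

1

Outcomes with M + N = 3: (1,2), (2,1), each with probability 1/15.
E[|M − N| | M + N = 3] = (1 + 1) / 2 = 1.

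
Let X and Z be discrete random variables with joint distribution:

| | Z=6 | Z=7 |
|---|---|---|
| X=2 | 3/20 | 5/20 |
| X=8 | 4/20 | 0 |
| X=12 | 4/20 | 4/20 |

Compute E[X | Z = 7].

58/9

P(Z = 7) = 9/20.
Σ X·P over the event = 2·(5/20) + 12·(4/20) = 29/10.
E[X | Z = 7] = (29/10) / (9/20) = 58/9.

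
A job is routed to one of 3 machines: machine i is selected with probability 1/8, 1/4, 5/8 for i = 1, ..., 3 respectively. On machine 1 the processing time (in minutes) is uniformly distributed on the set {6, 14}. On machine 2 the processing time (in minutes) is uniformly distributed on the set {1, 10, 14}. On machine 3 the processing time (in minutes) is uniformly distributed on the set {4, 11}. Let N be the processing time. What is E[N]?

385/48

E[N | machine 1] = (6+14)/2 = 10.
E[N | machine 2] = (1+10+14)/3 = 25/3.
E[N | machine 3] = (4+11)/2 = 15/2.
By the law of total expectation,
E[N] = (1/8)·(10) + (1/4)·(25/3) + (5/8)·(15/2) = 385/48.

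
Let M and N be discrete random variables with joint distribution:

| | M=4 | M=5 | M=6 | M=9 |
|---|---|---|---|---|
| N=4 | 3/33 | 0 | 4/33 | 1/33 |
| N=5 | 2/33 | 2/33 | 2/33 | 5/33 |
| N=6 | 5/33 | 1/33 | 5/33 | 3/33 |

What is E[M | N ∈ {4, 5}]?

120/19

P(N ∈ {4, 5}) = 19/33.
Summing M·P(M=x,N=y) over the conditioning event gives 40/11.
E[M | N ∈ {4, 5}] = (40/11) / (19/33) = 120/19.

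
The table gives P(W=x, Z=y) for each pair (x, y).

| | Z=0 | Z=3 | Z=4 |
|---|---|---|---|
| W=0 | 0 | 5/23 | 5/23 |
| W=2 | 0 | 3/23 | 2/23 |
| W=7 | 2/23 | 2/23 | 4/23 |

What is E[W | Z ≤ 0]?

P(Z ≤ 0) = 2/23.
Σ W·P over the event = 7·(2/23) = 14/23.
E[W | Z ≤ 0] = (14/23) / (2/23) = 7.

7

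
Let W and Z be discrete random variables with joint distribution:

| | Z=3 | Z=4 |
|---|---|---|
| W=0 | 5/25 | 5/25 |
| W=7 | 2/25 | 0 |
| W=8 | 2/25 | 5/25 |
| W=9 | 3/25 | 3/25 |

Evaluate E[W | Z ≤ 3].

19/4

P(Z ≤ 3) = 12/25.
Summing W·P(W=x,Z=y) over the conditioning event gives 57/25.
E[W | Z ≤ 3] = (57/25) / (12/25) = 19/4.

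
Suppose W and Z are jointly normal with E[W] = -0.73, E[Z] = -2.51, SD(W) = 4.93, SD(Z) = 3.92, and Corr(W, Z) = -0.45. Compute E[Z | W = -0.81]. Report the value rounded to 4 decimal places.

For a bivariate normal, E[Z | W=x] = μ_Z + ρ·(σ_Z/σ_W)·(x − μ_W).
E[Z | W=-0.81] = -2.51 + (-0.45)·(3.92/4.93)·(-0.81 − (-0.73)) = -2.51 + (-0.35781)·(-0.08) = -2.4814.

-2.4814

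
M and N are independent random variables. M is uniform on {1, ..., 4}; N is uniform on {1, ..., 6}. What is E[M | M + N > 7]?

10/3

Outcomes with M + N > 7: (2,6), (3,5), (3,6), (4,4), (4,5), (4,6), each with probability 1/24.
E[M | M + N > 7] = (2 + 3 + 3 + 4 + 4 + 4) / 6 = 10/3.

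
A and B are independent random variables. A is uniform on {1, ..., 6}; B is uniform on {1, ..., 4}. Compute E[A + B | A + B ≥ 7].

8

Outcomes with A + B ≥ 7: (3,4), (4,3), (4,4), (5,2), (5,3), (5,4), (6,1), (6,2), (6,3), (6,4), each with probability 1/24.
E[A + B | A + B ≥ 7] = (7 + 7 + 8 + 7 + 8 + 9 + 7 + 8 + 9 + 10) / 10 = 8.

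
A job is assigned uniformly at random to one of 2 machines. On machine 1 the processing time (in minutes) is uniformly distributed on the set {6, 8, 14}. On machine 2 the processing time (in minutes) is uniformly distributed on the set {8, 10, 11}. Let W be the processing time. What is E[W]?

E[W | machine 1] = (6+8+14)/3 = 28/3.
E[W | machine 2] = (8+10+11)/3 = 29/3.
E[W] = (1/2)·(28/3) + (1/2)·(29/3) = 19/2.

19/2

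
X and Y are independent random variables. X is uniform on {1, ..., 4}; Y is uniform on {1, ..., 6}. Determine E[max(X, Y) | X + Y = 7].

19/4

Outcomes with X + Y = 7: (1,6), (2,5), (3,4), (4,3), each with probability 1/24.
E[max(X, Y) | X + Y = 7] = (6 + 5 + 4 + 4) / 4 = 19/4.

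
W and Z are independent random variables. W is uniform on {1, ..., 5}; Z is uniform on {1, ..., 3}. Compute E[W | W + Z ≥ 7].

14/3

P(W + Z ≥ 7) = 1/5.
Summing W·P(x,y) over outcomes with W + Z ≥ 7 gives 14/15.
E[W | W + Z ≥ 7] = (14/15) / (1/5) = 14/3.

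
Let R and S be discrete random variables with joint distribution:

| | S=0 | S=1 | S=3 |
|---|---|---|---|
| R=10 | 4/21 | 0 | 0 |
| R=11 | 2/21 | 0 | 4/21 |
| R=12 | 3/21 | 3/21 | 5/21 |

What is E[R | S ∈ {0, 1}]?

67/6

P(S ∈ {0, 1}) = 4/7.
Σ R·P over the event = 10·(4/21) + 11·(2/21) + 12·(3/21) + 12·(3/21) = 134/21.
E[R | S ∈ {0, 1}] = (134/21) / (4/7) = 67/6.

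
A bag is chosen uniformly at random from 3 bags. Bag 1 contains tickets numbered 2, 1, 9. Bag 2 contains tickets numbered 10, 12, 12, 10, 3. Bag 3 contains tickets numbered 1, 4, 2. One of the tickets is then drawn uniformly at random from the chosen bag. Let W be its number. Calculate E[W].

236/45

E[W | bag 1] = (2+1+9)/3 = 4.
E[W | bag 2] = (10+12+12+10+3)/5 = 47/5.
E[W | bag 3] = (1+4+2)/3 = 7/3.
By the law of total expectation,
E[W] = (1/3)·(4) + (1/3)·(47/5) + (1/3)·(7/3) = 236/45.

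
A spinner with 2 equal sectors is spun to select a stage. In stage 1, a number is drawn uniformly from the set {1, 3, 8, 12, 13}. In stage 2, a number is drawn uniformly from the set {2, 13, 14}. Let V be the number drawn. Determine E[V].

E[V | stage 1] = (1+3+8+12+13)/5 = 37/5.
E[V | stage 2] = (2+13+14)/3 = 29/3.
By the law of total expectation,
E[V] = (1/2)·(37/5) + (1/2)·(29/3) = 128/15.

128/15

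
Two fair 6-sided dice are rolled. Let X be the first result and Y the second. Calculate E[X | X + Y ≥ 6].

53/13

P(X + Y ≥ 6) = 13/18.
Summing X·P(x,y) over outcomes with X + Y ≥ 6 gives 53/18.
E[X | X + Y ≥ 6] = (53/18) / (13/18) = 53/13.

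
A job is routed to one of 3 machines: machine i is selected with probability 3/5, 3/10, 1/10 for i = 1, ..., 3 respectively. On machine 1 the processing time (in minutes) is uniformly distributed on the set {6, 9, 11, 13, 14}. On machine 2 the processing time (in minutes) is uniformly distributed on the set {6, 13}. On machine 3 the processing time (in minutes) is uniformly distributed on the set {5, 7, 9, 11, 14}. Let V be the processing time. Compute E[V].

1013/100

E[V | machine 1] = (6+9+11+13+14)/5 = 53/5.
E[V | machine 2] = (6+13)/2 = 19/2.
E[V | machine 3] = (5+7+9+11+14)/5 = 46/5.
E[V] = (3/5)·(53/5) + (3/10)·(19/2) + (1/10)·(46/5) = 1013/100.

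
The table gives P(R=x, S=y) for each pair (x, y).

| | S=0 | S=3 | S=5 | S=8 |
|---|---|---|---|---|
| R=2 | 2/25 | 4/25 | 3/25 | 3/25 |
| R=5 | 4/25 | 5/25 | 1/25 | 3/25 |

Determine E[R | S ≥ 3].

65/19

P(S ≥ 3) = 19/25.
Σ R·P over the event = 2·(4/25) + 2·(3/25) + 2·(3/25) + 5·(5/25) + 5·(1/25) + 5·(3/25) = 13/5.
E[R | S ≥ 3] = (13/5) / (19/25) = 65/19.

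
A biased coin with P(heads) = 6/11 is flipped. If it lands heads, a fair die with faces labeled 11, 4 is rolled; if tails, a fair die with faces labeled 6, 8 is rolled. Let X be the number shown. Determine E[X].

E[X | heads] = (11+4)/2 = 15/2.
E[X | tails] = (6+8)/2 = 7.
By the law of total expectation,
E[X] = (6/11)·(15/2) + (5/11)·(7) = 80/11.

80/11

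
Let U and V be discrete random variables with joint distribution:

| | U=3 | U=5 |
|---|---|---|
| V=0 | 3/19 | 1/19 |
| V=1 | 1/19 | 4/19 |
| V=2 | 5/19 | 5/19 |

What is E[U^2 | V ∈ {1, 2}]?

P(V ∈ {1, 2}) = 15/19.
Σ U^2·P over the event = 9·(1/19) + 9·(5/19) + 25·(4/19) + 25·(5/19) = 279/19.
E[U^2 | V ∈ {1, 2}] = (279/19) / (15/19) = 93/5.

93/5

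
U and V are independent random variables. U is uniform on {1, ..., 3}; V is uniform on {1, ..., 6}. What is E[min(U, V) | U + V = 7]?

Outcomes with U + V = 7: (1,6), (2,5), (3,4), each with probability 1/18.
E[min(U, V) | U + V = 7] = (1 + 2 + 3) / 3 = 2.

2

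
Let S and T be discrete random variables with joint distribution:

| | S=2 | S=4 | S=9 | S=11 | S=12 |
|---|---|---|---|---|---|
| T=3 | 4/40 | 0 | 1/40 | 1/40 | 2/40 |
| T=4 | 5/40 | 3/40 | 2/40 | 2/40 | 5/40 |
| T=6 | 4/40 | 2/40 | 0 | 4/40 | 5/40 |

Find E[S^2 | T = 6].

P(T = 6) = 3/8.
Summing S^2·P(S=x,T=y) over the conditioning event gives 313/10.
E[S^2 | T = 6] = (313/10) / (3/8) = 1252/15.

1252/15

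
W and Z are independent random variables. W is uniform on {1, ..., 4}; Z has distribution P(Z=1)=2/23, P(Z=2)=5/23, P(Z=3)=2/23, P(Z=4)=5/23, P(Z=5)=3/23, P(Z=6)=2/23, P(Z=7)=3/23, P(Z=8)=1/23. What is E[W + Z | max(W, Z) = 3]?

63/13

P(max(W, Z) = 3) = 13/92.
Summing (W+Z)·P(x,y) over outcomes with max(W, Z) = 3 gives 63/92.
E[W + Z | max(W, Z) = 3] = (63/92) / (13/92) = 63/13.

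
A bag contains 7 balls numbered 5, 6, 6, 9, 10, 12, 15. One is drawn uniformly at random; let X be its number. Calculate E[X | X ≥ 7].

P(X ≥ 7) = 4/7.
Σ over the event: 9·1/7 + 10·1/7 + 12·1/7 + 15·1/7 = 46/7.
E[X | X ≥ 7] = (46/7) / (4/7) = 23/2.

23/2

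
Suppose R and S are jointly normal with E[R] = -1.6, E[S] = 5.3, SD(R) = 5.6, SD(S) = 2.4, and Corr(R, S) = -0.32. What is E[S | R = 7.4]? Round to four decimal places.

4.0657

For a bivariate normal, E[S | R=x] = μ_S + ρ·(σ_S/σ_R)·(x − μ_R).
E[S | R=7.4] = 5.3 + (-0.32)·(2.4/5.6)·(7.4 − (-1.6)) = 5.3 + (-0.13714)·(9) = 4.0657.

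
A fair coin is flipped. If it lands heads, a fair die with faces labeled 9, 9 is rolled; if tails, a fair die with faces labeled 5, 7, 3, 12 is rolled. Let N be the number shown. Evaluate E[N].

63/8

E[N | heads] = (9+9)/2 = 9.
E[N | tails] = (5+7+3+12)/4 = 27/4.
By the law of total expectation,
E[N] = (1/2)·(9) + (1/2)·(27/4) = 63/8.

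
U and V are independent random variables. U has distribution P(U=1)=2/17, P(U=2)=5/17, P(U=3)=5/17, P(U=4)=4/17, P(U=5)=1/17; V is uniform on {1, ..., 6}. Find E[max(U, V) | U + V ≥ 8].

P(U + V ≥ 8) = 31/102.
Summing max(U,V)·P(x,y) over outcomes with U + V ≥ 8 gives 83/51.
E[max(U, V) | U + V ≥ 8] = (83/51) / (31/102) = 166/31.

166/31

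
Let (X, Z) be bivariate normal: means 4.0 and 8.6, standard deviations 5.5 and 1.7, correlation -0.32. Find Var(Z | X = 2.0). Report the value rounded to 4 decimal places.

Var(Z | X=x) = (1 − ρ²)·σ_Z².
Var(Z | X=2.0) = (1.7)²·(1 − (-0.32)²) = 2.89·0.8976 = 2.5941.

2.5941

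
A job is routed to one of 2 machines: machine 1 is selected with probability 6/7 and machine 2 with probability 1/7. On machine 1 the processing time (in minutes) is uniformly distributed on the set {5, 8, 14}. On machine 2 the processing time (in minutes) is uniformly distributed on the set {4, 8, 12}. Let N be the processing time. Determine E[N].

62/7

E[N | machine 1] = (5+8+14)/3 = 9.
E[N | machine 2] = (4+8+12)/3 = 8.
E[N] = (6/7)·(9) + (1/7)·(8) = 62/7.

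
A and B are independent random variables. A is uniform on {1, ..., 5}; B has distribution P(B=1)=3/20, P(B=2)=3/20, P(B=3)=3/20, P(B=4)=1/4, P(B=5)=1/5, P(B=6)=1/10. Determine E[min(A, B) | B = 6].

3

P(B = 6) = 1/10.
Summing min(A,B)·P(x,y) over outcomes with B = 6 gives 3/10.
E[min(A, B) | B = 6] = (3/10) / (1/10) = 3.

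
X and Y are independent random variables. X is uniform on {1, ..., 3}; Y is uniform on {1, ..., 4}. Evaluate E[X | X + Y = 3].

Outcomes with X + Y = 3: (1,2), (2,1), each with probability 1/12.
E[X | X + Y = 3] = (1 + 2) / 2 = 3/2.

3/2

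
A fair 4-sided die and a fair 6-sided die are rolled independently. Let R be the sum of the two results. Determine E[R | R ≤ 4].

10/3

P(R ≤ 4) = 1/4.
Σ over the event: 2·1/24 + 3·1/12 + 4·1/8 = 5/6.
E[R | R ≤ 4] = (5/6) / (1/4) = 10/3.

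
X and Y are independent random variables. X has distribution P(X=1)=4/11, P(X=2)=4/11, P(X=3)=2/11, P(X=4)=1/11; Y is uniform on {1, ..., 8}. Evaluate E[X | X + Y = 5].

2

P(X + Y = 5) = 1/8.
Summing X·P(x,y) over outcomes with X + Y = 5 gives 1/4.
E[X | X + Y = 5] = (1/4) / (1/8) = 2.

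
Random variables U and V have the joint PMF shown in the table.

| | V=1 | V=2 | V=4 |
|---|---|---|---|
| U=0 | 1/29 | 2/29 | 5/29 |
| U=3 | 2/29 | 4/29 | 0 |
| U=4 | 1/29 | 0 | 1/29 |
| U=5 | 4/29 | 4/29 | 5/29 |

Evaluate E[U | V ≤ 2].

P(V ≤ 2) = 18/29.
Σ U·P over the event = 0·(1/29) + 0·(2/29) + 3·(2/29) + 3·(4/29) + 4·(1/29) + 5·(4/29) + 5·(4/29) = 62/29.
E[U | V ≤ 2] = (62/29) / (18/29) = 31/9.

31/9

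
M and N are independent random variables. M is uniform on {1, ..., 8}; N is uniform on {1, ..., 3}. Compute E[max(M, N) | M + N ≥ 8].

P(M + N ≥ 8) = 3/8.
Summing max(M,N)·P(x,y) over outcomes with M + N ≥ 8 gives 31/12.
E[max(M, N) | M + N ≥ 8] = (31/12) / (3/8) = 62/9.

62/9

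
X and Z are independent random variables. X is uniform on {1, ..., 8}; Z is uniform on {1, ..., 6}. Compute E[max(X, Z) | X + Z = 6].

Outcomes with X + Z = 6: (1,5), (2,4), (3,3), (4,2), (5,1), each with probability 1/48.
E[max(X, Z) | X + Z = 6] = (5 + 4 + 3 + 4 + 5) / 5 = 21/5.

21/5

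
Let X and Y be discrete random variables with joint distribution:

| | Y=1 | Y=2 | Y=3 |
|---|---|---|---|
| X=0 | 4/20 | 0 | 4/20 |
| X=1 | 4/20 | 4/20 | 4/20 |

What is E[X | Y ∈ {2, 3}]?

2/3

P(Y ∈ {2, 3}) = 3/5.
Σ X·P over the event = 0·(4/20) + 1·(4/20) + 1·(4/20) = 2/5.
E[X | Y ∈ {2, 3}] = (2/5) / (3/5) = 2/3.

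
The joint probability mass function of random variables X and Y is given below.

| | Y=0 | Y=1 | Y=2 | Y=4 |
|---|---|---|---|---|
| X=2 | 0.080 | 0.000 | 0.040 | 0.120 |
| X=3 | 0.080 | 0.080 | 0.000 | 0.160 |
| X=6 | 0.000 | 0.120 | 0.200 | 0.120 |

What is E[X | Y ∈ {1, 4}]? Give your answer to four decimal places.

4.0000

P(Y ∈ {1, 4}) = 0.600.
Σ X·P over the event = 2·(0.120) + 3·(0.080) + 3·(0.160) + 6·(0.120) + 6·(0.120) = 2.400.
E[X | Y ∈ {1, 4}] = (2.400) / (0.600) = 4.0000.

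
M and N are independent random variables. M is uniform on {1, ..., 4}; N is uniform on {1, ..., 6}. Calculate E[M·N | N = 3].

15/2

Outcomes with N = 3: (1,3), (2,3), (3,3), (4,3), each with probability 1/24.
E[M·N | N = 3] = (3 + 6 + 9 + 12) / 4 = 15/2.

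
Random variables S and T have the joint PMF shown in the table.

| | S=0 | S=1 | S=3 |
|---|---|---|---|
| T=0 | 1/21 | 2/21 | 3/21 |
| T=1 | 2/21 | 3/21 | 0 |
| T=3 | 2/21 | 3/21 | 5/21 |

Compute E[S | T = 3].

9/5

P(T = 3) = 10/21.
Σ S·P over the event = 0·(2/21) + 1·(3/21) + 3·(5/21) = 6/7.
E[S | T = 3] = (6/7) / (10/21) = 9/5.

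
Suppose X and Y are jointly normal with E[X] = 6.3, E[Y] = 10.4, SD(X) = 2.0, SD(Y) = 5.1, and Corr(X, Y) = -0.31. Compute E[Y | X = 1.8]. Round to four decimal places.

E[Y | X=x] = μ_Y + ρ(σ_Y/σ_X)(x − μ_X) for jointly normal variables.
E[Y | X=1.8] = 10.4 + (-0.31)·(5.1/2.0)·(1.8 − (6.3)) = 10.4 + (-0.7905)·(-4.5) = 13.9573.

13.9573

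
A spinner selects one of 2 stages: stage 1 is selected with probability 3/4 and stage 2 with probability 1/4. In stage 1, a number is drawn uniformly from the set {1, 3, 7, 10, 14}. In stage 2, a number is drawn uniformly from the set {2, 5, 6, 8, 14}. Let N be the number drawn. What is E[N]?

E[N | stage 1] = (1+3+7+10+14)/5 = 7.
E[N | stage 2] = (2+5+6+8+14)/5 = 7.
E[N] = (3/4)·(7) + (1/4)·(7) = 7.

7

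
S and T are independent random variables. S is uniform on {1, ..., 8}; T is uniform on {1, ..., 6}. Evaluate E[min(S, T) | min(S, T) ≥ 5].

43/8

Outcomes with min(S, T) ≥ 5: (5,5), (5,6), (6,5), (6,6), (7,5), (7,6), (8,5), (8,6), each with probability 1/48.
E[min(S, T) | min(S, T) ≥ 5] = (5 + 5 + 5 + 6 + 5 + 6 + 5 + 6) / 8 = 43/8.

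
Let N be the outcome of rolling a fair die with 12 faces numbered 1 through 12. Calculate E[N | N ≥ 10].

Given N ≥ 10, N is equally likely to be any of {10, 11, 12}.
E[N | N ≥ 10] = (10 + 11 + 12) / 3 = 11.

11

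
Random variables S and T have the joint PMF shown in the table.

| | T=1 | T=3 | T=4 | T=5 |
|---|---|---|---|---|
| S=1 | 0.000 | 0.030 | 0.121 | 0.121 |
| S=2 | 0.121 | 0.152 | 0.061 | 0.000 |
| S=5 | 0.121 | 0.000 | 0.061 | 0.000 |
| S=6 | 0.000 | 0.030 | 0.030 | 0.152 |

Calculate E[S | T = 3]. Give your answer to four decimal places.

P(T = 3) = 0.212.
Σ S·P over the event = 1·(0.030) + 2·(0.152) + 6·(0.030) = 0.514.
E[S | T = 3] = (0.514) / (0.212) = 2.4245.

2.4245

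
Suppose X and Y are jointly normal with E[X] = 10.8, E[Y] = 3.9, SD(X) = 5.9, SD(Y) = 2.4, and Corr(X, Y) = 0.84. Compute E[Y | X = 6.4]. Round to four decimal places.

2.3965

The regression of Y on X has slope ρ·σ_Y/σ_X and passes through (μ_X, μ_Y).
E[Y | X=6.4] = 3.9 + (0.84)·(2.4/5.9)·(6.4 − (10.8)) = 3.9 + (0.341695)·(-4.4) = 2.3965.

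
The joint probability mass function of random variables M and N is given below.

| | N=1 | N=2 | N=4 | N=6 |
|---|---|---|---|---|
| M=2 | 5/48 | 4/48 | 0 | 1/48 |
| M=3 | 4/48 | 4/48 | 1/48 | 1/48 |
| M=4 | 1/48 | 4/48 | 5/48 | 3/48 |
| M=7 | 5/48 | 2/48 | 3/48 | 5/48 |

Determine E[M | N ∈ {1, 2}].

P(N ∈ {1, 2}) = 29/48.
Σ M·P over the event = 2·(5/48) + 2·(4/48) + 3·(4/48) + 3·(4/48) + 4·(1/48) + 4·(4/48) + 7·(5/48) + 7·(2/48) = 37/16.
E[M | N ∈ {1, 2}] = (37/16) / (29/48) = 111/29.

111/29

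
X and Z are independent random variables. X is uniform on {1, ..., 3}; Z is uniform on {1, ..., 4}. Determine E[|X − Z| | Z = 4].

2

P(Z = 4) = 1/4.
Summing |X−Z|·P(x,y) over outcomes with Z = 4 gives 1/2.
E[|X − Z| | Z = 4] = (1/2) / (1/4) = 2.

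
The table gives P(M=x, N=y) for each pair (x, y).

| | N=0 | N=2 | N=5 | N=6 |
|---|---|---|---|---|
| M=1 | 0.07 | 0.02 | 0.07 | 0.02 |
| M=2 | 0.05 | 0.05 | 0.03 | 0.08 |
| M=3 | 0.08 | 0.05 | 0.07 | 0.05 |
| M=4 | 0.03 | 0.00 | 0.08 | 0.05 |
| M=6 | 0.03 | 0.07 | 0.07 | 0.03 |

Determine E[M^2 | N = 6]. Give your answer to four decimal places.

P(N = 6) = 0.23.
Σ M^2·P over the event = 1·(0.02) + 4·(0.08) + 9·(0.05) + 16·(0.05) + 36·(0.03) = 2.67.
E[M^2 | N = 6] = (2.67) / (0.23) = 11.6087.

11.6087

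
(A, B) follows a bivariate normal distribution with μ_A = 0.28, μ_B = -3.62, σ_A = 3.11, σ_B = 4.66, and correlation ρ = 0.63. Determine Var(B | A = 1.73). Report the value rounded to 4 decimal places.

Var(B | A=x) = (1 − ρ²)·σ_B².
Var(B | A=1.73) = (4.66)²·(1 − (0.63)²) = 21.7156·0.6031 = 13.0967.

13.0967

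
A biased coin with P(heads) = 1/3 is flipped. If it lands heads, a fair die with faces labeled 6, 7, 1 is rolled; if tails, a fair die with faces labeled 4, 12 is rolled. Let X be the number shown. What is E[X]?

E[X | heads] = (6+7+1)/3 = 14/3.
E[X | tails] = (4+12)/2 = 8.
E[X] = (1/3)·(14/3) + (2/3)·(8) = 62/9.

62/9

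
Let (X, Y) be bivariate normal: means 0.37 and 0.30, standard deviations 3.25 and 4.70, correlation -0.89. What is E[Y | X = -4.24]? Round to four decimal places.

The regression of Y on X has slope ρ·σ_Y/σ_X and passes through (μ_X, μ_Y).
E[Y | X=-4.24] = 0.30 + (-0.89)·(4.70/3.25)·(-4.24 − (0.37)) = 0.30 + (-1.28708)·(-4.61) = 6.2334.

6.2334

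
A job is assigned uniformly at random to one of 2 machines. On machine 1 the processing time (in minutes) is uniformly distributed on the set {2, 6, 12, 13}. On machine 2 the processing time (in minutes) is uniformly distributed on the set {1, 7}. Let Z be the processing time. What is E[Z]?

49/8

E[Z | machine 1] = (2+6+12+13)/4 = 33/4.
E[Z | machine 2] = (1+7)/2 = 4.
E[Z] = (1/2)·(33/4) + (1/2)·(4) = 49/8.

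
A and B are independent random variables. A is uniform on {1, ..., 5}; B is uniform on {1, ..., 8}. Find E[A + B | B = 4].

Outcomes with B = 4: (1,4), (2,4), (3,4), (4,4), (5,4), each with probability 1/40.
E[A + B | B = 4] = (5 + 6 + 7 + 8 + 9) / 5 = 7.

7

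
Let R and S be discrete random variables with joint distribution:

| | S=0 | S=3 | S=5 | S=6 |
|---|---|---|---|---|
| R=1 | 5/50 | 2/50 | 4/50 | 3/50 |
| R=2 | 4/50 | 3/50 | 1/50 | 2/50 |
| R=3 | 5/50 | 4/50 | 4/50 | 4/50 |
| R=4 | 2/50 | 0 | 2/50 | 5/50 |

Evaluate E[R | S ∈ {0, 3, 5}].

P(S ∈ {0, 3, 5}) = 18/25.
Summing R·P(R=x,S=y) over the conditioning event gives 41/25.
E[R | S ∈ {0, 3, 5}] = (41/25) / (18/25) = 41/18.

41/18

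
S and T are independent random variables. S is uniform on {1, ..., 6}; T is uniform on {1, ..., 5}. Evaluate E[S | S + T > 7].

5

Outcomes with S + T > 7: (3,5), (4,4), (4,5), (5,3), (5,4), (5,5), (6,2), (6,3), (6,4), (6,5), each with probability 1/30.
E[S | S + T > 7] = (3 + 4 + 4 + 5 + 5 + 5 + 6 + 6 + 6 + 6) / 10 = 5.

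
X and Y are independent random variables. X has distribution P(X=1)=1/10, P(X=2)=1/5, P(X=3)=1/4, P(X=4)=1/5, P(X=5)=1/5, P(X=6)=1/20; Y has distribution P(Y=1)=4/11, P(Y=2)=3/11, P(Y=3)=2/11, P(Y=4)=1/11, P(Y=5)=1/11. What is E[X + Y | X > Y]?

17/3

P(X > Y) = 69/110.
Summing (X+Y)·P(x,y) over outcomes with X > Y gives 391/110.
E[X + Y | X > Y] = (391/110) / (69/110) = 17/3.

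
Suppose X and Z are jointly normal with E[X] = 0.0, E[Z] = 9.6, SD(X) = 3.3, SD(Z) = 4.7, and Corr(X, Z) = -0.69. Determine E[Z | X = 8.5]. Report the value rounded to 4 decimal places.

1.2468

E[Z | X=x] = μ_Z + ρ(σ_Z/σ_X)(x − μ_X) for jointly normal variables.
E[Z | X=8.5] = 9.6 + (-0.69)·(4.7/3.3)·(8.5 − (0.0)) = 9.6 + (-0.98273)·(8.5) = 1.2468.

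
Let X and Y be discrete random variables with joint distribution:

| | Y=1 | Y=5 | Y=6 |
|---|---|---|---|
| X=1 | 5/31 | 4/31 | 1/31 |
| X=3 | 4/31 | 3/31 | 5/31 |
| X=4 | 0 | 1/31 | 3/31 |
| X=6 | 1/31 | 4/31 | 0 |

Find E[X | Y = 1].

23/10

P(Y = 1) = 10/31.
Summing X·P(X=x,Y=y) over the conditioning event gives 23/31.
E[X | Y = 1] = (23/31) / (10/31) = 23/10.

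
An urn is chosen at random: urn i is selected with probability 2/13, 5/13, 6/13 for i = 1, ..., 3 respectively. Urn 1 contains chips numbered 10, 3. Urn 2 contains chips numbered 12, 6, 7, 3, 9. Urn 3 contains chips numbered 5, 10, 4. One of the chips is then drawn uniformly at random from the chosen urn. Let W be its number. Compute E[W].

88/13

E[W | urn 1] = (10+3)/2 = 13/2.
E[W | urn 2] = (12+6+7+3+9)/5 = 37/5.
E[W | urn 3] = (5+10+4)/3 = 19/3.
E[W] = (2/13)·(13/2) + (5/13)·(37/5) + (6/13)·(19/3) = 88/13.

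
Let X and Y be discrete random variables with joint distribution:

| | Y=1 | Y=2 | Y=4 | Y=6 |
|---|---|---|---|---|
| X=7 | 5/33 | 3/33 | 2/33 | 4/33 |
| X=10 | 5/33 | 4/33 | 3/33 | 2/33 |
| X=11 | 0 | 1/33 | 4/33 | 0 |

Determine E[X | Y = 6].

8

P(Y = 6) = 2/11.
Σ X·P over the event = 7·(4/33) + 10·(2/33) = 16/11.
E[X | Y = 6] = (16/11) / (2/11) = 8.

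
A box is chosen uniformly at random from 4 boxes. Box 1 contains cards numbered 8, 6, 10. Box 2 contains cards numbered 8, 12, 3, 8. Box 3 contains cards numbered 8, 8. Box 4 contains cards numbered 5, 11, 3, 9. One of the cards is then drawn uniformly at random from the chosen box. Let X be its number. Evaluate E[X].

123/16

E[X | box 1] = (8+6+10)/3 = 8.
E[X | box 2] = (8+12+3+8)/4 = 31/4.
E[X | box 3] = (8+8)/2 = 8.
E[X | box 4] = (5+11+3+9)/4 = 7.
By the law of total expectation,
E[X] = (1/4)·(8) + (1/4)·(31/4) + (1/4)·(8) + (1/4)·(7) = 123/16.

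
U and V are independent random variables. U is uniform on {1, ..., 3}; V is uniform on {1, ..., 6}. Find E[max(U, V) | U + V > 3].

62/15

P(U + V > 3) = 5/6.
Summing max(U,V)·P(x,y) over outcomes with U + V > 3 gives 31/9.
E[max(U, V) | U + V > 3] = (31/9) / (5/6) = 62/15.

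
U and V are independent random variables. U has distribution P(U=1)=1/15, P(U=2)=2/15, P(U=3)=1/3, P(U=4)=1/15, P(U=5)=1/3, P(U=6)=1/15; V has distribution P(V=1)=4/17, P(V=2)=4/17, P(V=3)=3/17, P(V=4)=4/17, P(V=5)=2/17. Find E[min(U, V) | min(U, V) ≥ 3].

P(min(U, V) ≥ 3) = 36/85.
Summing min(U,V)·P(x,y) over outcomes with min(U, V) ≥ 3 gives 126/85.
E[min(U, V) | min(U, V) ≥ 3] = (126/85) / (36/85) = 7/2.

7/2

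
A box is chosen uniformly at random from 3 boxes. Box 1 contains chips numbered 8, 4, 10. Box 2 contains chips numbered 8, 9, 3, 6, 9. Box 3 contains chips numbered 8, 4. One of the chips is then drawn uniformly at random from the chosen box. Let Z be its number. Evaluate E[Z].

E[Z | box 1] = (8+4+10)/3 = 22/3.
E[Z | box 2] = (8+9+3+6+9)/5 = 7.
E[Z | box 3] = (8+4)/2 = 6.
E[Z] = (1/3)·(22/3) + (1/3)·(7) + (1/3)·(6) = 61/9.

61/9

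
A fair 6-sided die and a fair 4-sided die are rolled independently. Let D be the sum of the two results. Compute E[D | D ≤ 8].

116/21

P(D ≤ 8) = 7/8.
Σ over the event: 2·1/24 + 3·1/12 + 4·1/8 + 5·1/6 + 6·1/6 + 7·1/6 + 8·1/8 = 29/6.
E[D | D ≤ 8] = (29/6) / (7/8) = 116/21.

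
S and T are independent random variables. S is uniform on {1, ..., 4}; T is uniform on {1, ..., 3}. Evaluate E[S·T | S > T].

P(S > T) = 1/2.
Summing ST·P(x,y) over outcomes with S > T gives 35/12.
E[S·T | S > T] = (35/12) / (1/2) = 35/6.

35/6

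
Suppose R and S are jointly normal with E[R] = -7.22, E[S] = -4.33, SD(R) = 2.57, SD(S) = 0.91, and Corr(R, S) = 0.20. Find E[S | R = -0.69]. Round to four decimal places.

-3.8676

The regression of S on R has slope ρ·σ_S/σ_R and passes through (μ_R, μ_S).
E[S | R=-0.69] = -4.33 + (0.20)·(0.91/2.57)·(-0.69 − (-7.22)) = -4.33 + (0.070817)·(6.53) = -3.8676.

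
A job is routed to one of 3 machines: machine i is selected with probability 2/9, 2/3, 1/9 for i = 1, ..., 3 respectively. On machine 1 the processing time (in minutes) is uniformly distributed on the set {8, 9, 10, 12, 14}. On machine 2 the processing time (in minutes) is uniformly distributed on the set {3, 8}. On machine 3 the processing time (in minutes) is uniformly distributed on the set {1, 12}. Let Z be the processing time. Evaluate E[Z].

607/90

E[Z | machine 1] = (8+9+10+12+14)/5 = 53/5.
E[Z | machine 2] = (3+8)/2 = 11/2.
E[Z | machine 3] = (1+12)/2 = 13/2.
By the law of total expectation,
E[Z] = (2/9)·(53/5) + (2/3)·(11/2) + (1/9)·(13/2) = 607/90.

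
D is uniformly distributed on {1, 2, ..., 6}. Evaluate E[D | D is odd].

3

Given D is odd, D is equally likely to be any of {1, 3, 5}.
E[D | D is odd] = (1 + 3 + 5) / 3 = 3.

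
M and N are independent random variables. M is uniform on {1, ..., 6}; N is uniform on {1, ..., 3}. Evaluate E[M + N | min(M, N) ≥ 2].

13/2

P(min(M, N) ≥ 2) = 5/9.
Summing (M+N)·P(x,y) over outcomes with min(M, N) ≥ 2 gives 65/18.
E[M + N | min(M, N) ≥ 2] = (65/18) / (5/9) = 13/2.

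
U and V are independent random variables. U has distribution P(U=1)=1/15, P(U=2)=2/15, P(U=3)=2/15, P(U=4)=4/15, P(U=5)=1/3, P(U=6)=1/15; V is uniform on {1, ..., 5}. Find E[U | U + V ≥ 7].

P(U + V ≥ 7) = 43/75.
Summing U·P(x,y) over outcomes with U + V ≥ 7 gives 194/75.
E[U | U + V ≥ 7] = (194/75) / (43/75) = 194/43.

194/43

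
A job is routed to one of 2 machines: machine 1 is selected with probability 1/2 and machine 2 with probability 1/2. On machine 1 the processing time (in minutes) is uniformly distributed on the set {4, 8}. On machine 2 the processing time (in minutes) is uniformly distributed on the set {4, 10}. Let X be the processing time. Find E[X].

E[X | machine 1] = (4+8)/2 = 6.
E[X | machine 2] = (4+10)/2 = 7.
By the law of total expectation,
E[X] = (1/2)·(6) + (1/2)·(7) = 13/2.

13/2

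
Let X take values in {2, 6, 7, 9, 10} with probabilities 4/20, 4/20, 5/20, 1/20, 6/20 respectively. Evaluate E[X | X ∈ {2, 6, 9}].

41/9

P(X ∈ {2, 6, 9}) = 9/20.
Σ over the event: 2·1/5 + 6·1/5 + 9·1/20 = 41/20.
E[X | X ∈ {2, 6, 9}] = (41/20) / (9/20) = 41/9.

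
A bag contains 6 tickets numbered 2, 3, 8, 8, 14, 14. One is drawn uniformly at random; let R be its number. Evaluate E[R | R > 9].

14

P(R > 9) = 1/3.
Σ over the event: 14·1/3 = 14/3.
E[R | R > 9] = (14/3) / (1/3) = 14.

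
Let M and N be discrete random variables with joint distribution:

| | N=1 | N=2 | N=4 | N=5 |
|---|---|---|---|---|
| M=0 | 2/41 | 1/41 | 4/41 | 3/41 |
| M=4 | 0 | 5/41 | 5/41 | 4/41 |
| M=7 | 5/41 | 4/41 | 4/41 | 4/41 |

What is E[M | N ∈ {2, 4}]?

P(N ∈ {2, 4}) = 23/41.
Σ M·P over the event = 0·(1/41) + 0·(4/41) + 4·(5/41) + 4·(5/41) + 7·(4/41) + 7·(4/41) = 96/41.
E[M | N ∈ {2, 4}] = (96/41) / (23/41) = 96/23.

96/23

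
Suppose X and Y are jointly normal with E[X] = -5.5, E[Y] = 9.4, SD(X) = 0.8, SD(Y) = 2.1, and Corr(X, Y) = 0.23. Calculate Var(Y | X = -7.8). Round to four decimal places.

For a bivariate normal, Var(Y | X=x) = σ_Y²(1 − ρ²).
Var(Y | X=-7.8) = (2.1)²·(1 − (0.23)²) = 4.41·0.9471 = 4.1767.

4.1767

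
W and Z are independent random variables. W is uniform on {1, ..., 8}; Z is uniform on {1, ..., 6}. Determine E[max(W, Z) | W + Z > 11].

Outcomes with W + Z > 11: (6,6), (7,5), (7,6), (8,4), (8,5), (8,6), each with probability 1/48.
E[max(W, Z) | W + Z > 11] = (6 + 7 + 7 + 8 + 8 + 8) / 6 = 22/3.

22/3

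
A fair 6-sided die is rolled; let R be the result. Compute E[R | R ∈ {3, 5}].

P(R ∈ {3, 5}) = 1/3.
Σ over the event: 3·1/6 + 5·1/6 = 4/3.
E[R | R ∈ {3, 5}] = (4/3) / (1/3) = 4.

4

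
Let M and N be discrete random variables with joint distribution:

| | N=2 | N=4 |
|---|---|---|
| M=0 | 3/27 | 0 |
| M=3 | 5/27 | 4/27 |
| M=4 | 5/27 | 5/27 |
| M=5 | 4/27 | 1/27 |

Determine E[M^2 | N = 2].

225/17

P(N = 2) = 17/27.
Summing M^2·P(M=x,N=y) over the conditioning event gives 25/3.
E[M^2 | N = 2] = (25/3) / (17/27) = 225/17.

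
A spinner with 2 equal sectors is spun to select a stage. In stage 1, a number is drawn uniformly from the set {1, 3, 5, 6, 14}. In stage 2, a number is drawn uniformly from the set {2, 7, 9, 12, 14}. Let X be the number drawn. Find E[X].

E[X | stage 1] = (1+3+5+6+14)/5 = 29/5.
E[X | stage 2] = (2+7+9+12+14)/5 = 44/5.
E[X] = (1/2)·(29/5) + (1/2)·(44/5) = 73/10.

73/10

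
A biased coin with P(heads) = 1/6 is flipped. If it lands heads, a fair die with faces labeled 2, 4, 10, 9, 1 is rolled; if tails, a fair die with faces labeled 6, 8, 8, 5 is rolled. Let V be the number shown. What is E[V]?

779/120

E[V | heads] = (2+4+10+9+1)/5 = 26/5.
E[V | tails] = (6+8+8+5)/4 = 27/4.
E[V] = (1/6)·(26/5) + (5/6)·(27/4) = 779/120.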